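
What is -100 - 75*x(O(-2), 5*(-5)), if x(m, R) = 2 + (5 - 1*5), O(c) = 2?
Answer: -250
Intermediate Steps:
x(m, R) = 2 (x(m, R) = 2 + (5 - 5) = 2 + 0 = 2)
-100 - 75*x(O(-2), 5*(-5)) = -100 - 75*2 = -100 - 150 = -250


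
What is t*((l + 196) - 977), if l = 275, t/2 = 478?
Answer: -483736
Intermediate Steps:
t = 956 (t = 2*478 = 956)
t*((l + 196) - 977) = 956*((275 + 196) - 977) = 956*(471 - 977) = 956*(-506) = -483736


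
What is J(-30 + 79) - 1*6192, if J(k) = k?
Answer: -6143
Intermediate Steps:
J(-30 + 79) - 1*6192 = (-30 + 79) - 1*6192 = 49 - 6192 = -6143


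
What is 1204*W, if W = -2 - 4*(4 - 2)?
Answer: -12040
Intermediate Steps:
W = -10 (W = -2 - 4*2 = -2 - 8 = -10)
1204*W = 1204*(-10) = -12040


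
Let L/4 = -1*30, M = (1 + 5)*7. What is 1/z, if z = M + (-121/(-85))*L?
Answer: -17/2190 ≈ -0.0077626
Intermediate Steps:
M = 42 (M = 6*7 = 42)
L = -120 (L = 4*(-1*30) = 4*(-30) = -120)
z = -2190/17 (z = 42 - 121/(-85)*(-120) = 42 - 121*(-1/85)*(-120) = 42 + (121/85)*(-120) = 42 - 2904/17 = -2190/17 ≈ -128.82)
1/z = 1/(-2190/17) = -17/2190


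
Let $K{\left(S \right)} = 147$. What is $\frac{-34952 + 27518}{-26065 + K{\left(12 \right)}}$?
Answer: $\frac{3717}{12959} \approx 0.28683$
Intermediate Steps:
$\frac{-34952 + 27518}{-26065 + K{\left(12 \right)}} = \frac{-34952 + 27518}{-26065 + 147} = - \frac{7434}{-25918} = \left(-7434\right) \left(- \frac{1}{25918}\right) = \frac{3717}{12959}$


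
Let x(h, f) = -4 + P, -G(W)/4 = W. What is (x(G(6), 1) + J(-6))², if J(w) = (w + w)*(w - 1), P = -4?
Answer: 5776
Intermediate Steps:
G(W) = -4*W
J(w) = 2*w*(-1 + w) (J(w) = (2*w)*(-1 + w) = 2*w*(-1 + w))
x(h, f) = -8 (x(h, f) = -4 - 4 = -8)
(x(G(6), 1) + J(-6))² = (-8 + 2*(-6)*(-1 - 6))² = (-8 + 2*(-6)*(-7))² = (-8 + 84)² = 76² = 5776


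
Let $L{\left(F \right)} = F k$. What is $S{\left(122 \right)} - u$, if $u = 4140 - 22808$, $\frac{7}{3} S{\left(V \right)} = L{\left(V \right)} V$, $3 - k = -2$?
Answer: $\frac{353936}{7} \approx 50562.0$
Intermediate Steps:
$k = 5$ ($k = 3 - -2 = 3 + 2 = 5$)
$L{\left(F \right)} = 5 F$ ($L{\left(F \right)} = F 5 = 5 F$)
$S{\left(V \right)} = \frac{15 V^{2}}{7}$ ($S{\left(V \right)} = \frac{3 \cdot 5 V V}{7} = \frac{3 \cdot 5 V^{2}}{7} = \frac{15 V^{2}}{7}$)
$u = -18668$ ($u = 4140 - 22808 = -18668$)
$S{\left(122 \right)} - u = \frac{15 \cdot 122^{2}}{7} - -18668 = \frac{15}{7} \cdot 14884 + 18668 = \frac{223260}{7} + 18668 = \frac{353936}{7}$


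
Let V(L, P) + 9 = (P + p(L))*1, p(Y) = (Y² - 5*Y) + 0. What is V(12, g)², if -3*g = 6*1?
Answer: 5329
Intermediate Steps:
p(Y) = Y² - 5*Y
g = -2 ≈ -2.0000
V(L, P) = -9 + P + L*(-5 + L) (V(L, P) = -9 + (P + L*(-5 + L))*1 = -9 + (P + L*(-5 + L)) = -9 + P + L*(-5 + L))
V(12, g)² = (-9 - 2 + 12*(-5 + 12))² = (-9 - 2 + 12*7)² = (-9 - 2 + 84)² = 73² = 5329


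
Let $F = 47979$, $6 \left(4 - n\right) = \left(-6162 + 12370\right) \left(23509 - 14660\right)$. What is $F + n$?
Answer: $- \frac{27323347}{3} \approx -9.1078 \cdot 10^{6}$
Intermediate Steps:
$n = - \frac{27467284}{3}$ ($n = 4 - \frac{\left(-6162 + 12370\right) \left(23509 - 14660\right)}{6} = 4 - \frac{6208 \cdot 8849}{6} = 4 - \frac{27467296}{3} = - \frac{27467284}{3} \approx -9.1558 \cdot 10^{6}$)
$F + n = 47979 - \frac{27467284}{3} = - \frac{27323347}{3}$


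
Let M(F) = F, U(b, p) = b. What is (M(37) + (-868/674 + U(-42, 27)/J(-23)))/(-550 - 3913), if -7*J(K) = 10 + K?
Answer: -57377/19552403 ≈ -0.0029345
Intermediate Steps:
J(K) = -10/7 - K/7 (J(K) = -(10 + K)/7 = -10/7 - K/7)
(M(37) + (-868/674 + U(-42, 27)/J(-23)))/(-550 - 3913) = (37 + (-868/674 - 42/(-10/7 - 1/7*(-23))))/(-550 - 3913) = (37 + (-868*1/674 - 42/(-10/7 + 23/7)))/(-4463) = (37 + (-434/337 - 42/13/7))*(-1/4463) = (37 + (-434/337 - 42*7/13))*(-1/4463) = (37 + (-434/337 - 294/13))*(-1/4463) = (37 - 104720/4381)*(-1/4463) = (57377/4381)*(-1/4463) = -57377/19552403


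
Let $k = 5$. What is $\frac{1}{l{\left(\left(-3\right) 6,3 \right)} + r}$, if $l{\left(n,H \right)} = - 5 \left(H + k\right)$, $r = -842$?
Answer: $- \frac{1}{882} \approx -0.0011338$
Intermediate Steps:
$l{\left(n,H \right)} = -25 - 5 H$ ($l{\left(n,H \right)} = - 5 \left(H + 5\right) = - 5 \left(5 + H\right) = -25 - 5 H$)
$\frac{1}{l{\left(\left(-3\right) 6,3 \right)} + r} = \frac{1}{\left(-25 - 15\right) - 842} = \frac{1}{-40 - 842} = \frac{1}{-882} = - \frac{1}{882}$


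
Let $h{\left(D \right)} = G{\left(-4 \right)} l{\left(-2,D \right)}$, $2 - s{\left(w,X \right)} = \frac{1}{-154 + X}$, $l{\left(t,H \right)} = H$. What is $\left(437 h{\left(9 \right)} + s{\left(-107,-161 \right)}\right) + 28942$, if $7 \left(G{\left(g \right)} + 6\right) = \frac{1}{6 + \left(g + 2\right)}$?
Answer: $\frac{6912949}{1260} \approx 5486.5$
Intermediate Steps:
$s{\left(w,X \right)} = 2 - \frac{1}{-154 + X}$
$G{\left(g \right)} = -6 + \frac{1}{7 \left(8 + g\right)}$ ($G{\left(g \right)} = -6 + \frac{1}{7 \left(6 + \left(g + 2\right)\right)} = -6 + \frac{1}{7 \left(6 + \left(2 + g\right)\right)} = -6 + \frac{1}{7 \left(8 + g\right)}$)
$h{\left(D \right)} = - \frac{167 D}{28}$ ($h{\left(D \right)} = \frac{-335 - -168}{7 \left(8 - 4\right)} D = \frac{-335 + 168}{7 \cdot 4} D = \frac{1}{7} \cdot \frac{1}{4} \left(-167\right) D = - \frac{167 D}{28}$)
$\left(437 h{\left(9 \right)} + s{\left(-107,-161 \right)}\right) + 28942 = \left(437 \left(\left(- \frac{167}{28}\right) 9\right) + \frac{-309 + 2 \left(-161\right)}{-154 - 161}\right) + 28942 = \left(437 \left(- \frac{1503}{28}\right) + \frac{-309 - 322}{-315}\right) + 28942 = \left(- \frac{656811}{28} - - \frac{631}{315}\right) + 28942 = \left(- \frac{656811}{28} + \frac{631}{315}\right) + 28942 = - \frac{29553971}{1260} + 28942 = \frac{6912949}{1260}$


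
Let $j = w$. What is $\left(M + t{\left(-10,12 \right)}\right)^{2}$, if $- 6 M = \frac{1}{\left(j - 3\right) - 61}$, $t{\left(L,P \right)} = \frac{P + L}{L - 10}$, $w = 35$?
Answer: $\frac{1681}{189225} \approx 0.0088836$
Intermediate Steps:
$j = 35$
$t{\left(L,P \right)} = \frac{L + P}{-10 + L}$
$M = \frac{1}{174}$ ($M = - \frac{1}{6 \left(\left(35 - 3\right) - 61\right)} = - \frac{1}{6 \left(32 - 61\right)} = - \frac{1}{6 \left(-29\right)} = \left(- \frac{1}{6}\right) \left(- \frac{1}{29}\right) = \frac{1}{174} \approx 0.0057471$)
$\left(M + t{\left(-10,12 \right)}\right)^{2} = \left(\frac{1}{174} + \frac{-10 + 12}{-10 - 10}\right)^{2} = \left(\frac{1}{174} + \frac{1}{-20} \cdot 2\right)^{2} = \left(\frac{1}{174} - \frac{1}{10}\right)^{2} = \left(- \frac{41}{435}\right)^{2} = \frac{1681}{189225}$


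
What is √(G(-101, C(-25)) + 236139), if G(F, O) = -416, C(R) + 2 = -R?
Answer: √235723 ≈ 485.51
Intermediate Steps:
C(R) = -2 - R
√(G(-101, C(-25)) + 236139) = √(-416 + 236139) = √235723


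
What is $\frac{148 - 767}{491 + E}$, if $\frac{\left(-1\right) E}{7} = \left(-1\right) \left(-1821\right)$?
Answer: $\frac{619}{12256} \approx 0.050506$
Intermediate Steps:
$E = -12747$ ($E = - 7 \left(\left(-1\right) \left(-1821\right)\right) = \left(-7\right) 1821 = -12747$)
$\frac{148 - 767}{491 + E} = \frac{148 - 767}{491 - 12747} = - \frac{619}{-12256} = \left(-619\right) \left(- \frac{1}{12256}\right) = \frac{619}{12256}$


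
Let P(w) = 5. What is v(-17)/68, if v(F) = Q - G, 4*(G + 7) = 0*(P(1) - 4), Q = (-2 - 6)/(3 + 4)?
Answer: 41/476 ≈ 0.086134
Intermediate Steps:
Q = -8/7 ≈ -1.1429
G = -7 (G = -7 + (0*(5 - 4))/4 = -7 + (0*1)/4 = -7 + (¼)*0 = -7 + 0 = -7)
v(F) = 41/7 (v(F) = -8/7 - 1*(-7) = -8/7 + 7 = 41/7)
v(-17)/68 = (41/7)/68 = (41/7)*(1/68) = 41/476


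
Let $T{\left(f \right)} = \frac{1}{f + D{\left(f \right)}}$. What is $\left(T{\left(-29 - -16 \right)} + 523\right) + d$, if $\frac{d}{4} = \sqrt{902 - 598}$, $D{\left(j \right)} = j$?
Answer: $\frac{13597}{26} + 16 \sqrt{19} \approx 592.7$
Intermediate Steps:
$T{\left(f \right)} = \frac{1}{2 f}$ ($T{\left(f \right)} = \frac{1}{f + f} = \frac{1}{2 f}$)
$d = 16 \sqrt{19}$ ($d = 4 \sqrt{902 - 598} = 4 \sqrt{304} = 4 \cdot 4 \sqrt{19} = 16 \sqrt{19} \approx 69.742$)
$\left(T{\left(-29 - -16 \right)} + 523\right) + d = \left(\frac{1}{2 \left(-29 - -16\right)} + 523\right) + 16 \sqrt{19} = \left(\frac{1}{2 \left(-29 + 16\right)} + 523\right) + 16 \sqrt{19} = \left(\frac{1}{2 \left(-13\right)} + 523\right) + 16 \sqrt{19} = \left(\frac{1}{2} \left(- \frac{1}{13}\right) + 523\right) + 16 \sqrt{19} = \left(- \frac{1}{26} + 523\right) + 16 \sqrt{19} = \frac{13597}{26} + 16 \sqrt{19}$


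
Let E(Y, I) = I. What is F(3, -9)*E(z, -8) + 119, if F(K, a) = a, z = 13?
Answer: 191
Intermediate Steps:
F(3, -9)*E(z, -8) + 119 = -9*(-8) + 119 = 72 + 119 = 191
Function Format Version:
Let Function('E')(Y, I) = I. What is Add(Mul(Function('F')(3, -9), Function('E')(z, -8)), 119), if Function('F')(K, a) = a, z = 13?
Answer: 191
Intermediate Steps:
Add(Mul(Function('F')(3, -9), Function('E')(z, -8)), 119) = Add(Mul(-9, -8), 119) = Add(72, 119) = 191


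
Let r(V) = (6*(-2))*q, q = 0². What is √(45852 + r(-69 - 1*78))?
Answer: 2*√11463 ≈ 214.13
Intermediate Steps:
q = 0
r(V) = 0 (r(V) = (6*(-2))*0 = -12*0 = 0)
√(45852 + r(-69 - 1*78)) = √(45852 + 0) = √45852 = 2*√11463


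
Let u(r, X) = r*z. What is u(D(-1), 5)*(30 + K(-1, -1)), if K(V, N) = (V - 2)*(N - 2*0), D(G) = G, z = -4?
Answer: 132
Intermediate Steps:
u(r, X) = -4*r (u(r, X) = r*(-4) = -4*r)
K(V, N) = N*(-2 + V) (K(V, N) = (-2 + V)*(N + 0) = (-2 + V)*N = N*(-2 + V))
u(D(-1), 5)*(30 + K(-1, -1)) = (-4*(-1))*(30 - (-2 - 1)) = 4*(30 - 1*(-3)) = 4*(30 + 3) = 4*33 = 132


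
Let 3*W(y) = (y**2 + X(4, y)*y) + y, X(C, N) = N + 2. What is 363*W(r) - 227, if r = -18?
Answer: 71647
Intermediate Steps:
X(C, N) = 2 + N
W(y) = y/3 + y**2/3 + y*(2 + y)/3 (W(y) = ((y**2 + (2 + y)*y) + y)/3 = ((y**2 + y*(2 + y)) + y)/3 = (y + y**2 + y*(2 + y))/3 = y/3 + y**2/3 + y*(2 + y)/3)
363*W(r) - 227 = 363*((1/3)*(-18)*(3 + 2*(-18))) - 227 = 363*((1/3)*(-18)*(3 - 36)) - 227 = 363*((1/3)*(-18)*(-33)) - 227 = 363*198 - 227 = 71874 - 227 = 71647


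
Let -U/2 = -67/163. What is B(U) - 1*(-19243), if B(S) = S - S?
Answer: 19243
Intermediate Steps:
U = 134/163 (U = -(-134)/163 = -2*(-67/163) = 134/163 ≈ 0.82209)
B(S) = 0
B(U) - 1*(-19243) = 0 - 1*(-19243) = 0 + 19243 = 19243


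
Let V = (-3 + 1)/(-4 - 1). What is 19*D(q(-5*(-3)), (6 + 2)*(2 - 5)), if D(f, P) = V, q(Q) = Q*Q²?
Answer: 38/5 ≈ 7.6000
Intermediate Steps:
q(Q) = Q³
V = ⅖ (V = -2/(-5) = -2*(-⅕) = ⅖ ≈ 0.40000)
D(f, P) = ⅖
19*D(q(-5*(-3)), (6 + 2)*(2 - 5)) = 19*(⅖) = 38/5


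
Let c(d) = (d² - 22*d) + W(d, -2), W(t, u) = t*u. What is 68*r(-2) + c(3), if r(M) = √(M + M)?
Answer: -63 + 136*I ≈ -63.0 + 136.0*I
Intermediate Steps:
r(M) = √2*√M (r(M) = √(2*M) = √2*√M)
c(d) = d² - 24*d (c(d) = (d² - 22*d) + d*(-2) = (d² - 22*d) - 2*d = d² - 24*d)
68*r(-2) + c(3) = 68*(√2*√(-2)) + 3*(-24 + 3) = 68*(√2*(I*√2)) + 3*(-21) = 68*(2*I) - 63 = 136*I - 63 = -63 + 136*I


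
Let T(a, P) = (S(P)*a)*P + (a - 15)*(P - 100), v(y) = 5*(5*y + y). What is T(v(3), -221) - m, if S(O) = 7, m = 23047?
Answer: -186352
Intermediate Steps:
v(y) = 30*y (v(y) = 5*(6*y) = 30*y)
T(a, P) = (-100 + P)*(-15 + a) + 7*P*a (T(a, P) = (7*a)*P + (a - 15)*(P - 100) = 7*P*a + (-15 + a)*(-100 + P) = 7*P*a + (-100 + P)*(-15 + a) = (-100 + P)*(-15 + a) + 7*P*a)
T(v(3), -221) - m = (1500 - 3000*3 - 15*(-221) + 8*(-221)*(30*3)) - 1*23047 = (1500 - 100*90 + 3315 + 8*(-221)*90) - 23047 = (1500 - 9000 + 3315 - 159120) - 23047 = -163305 - 23047 = -186352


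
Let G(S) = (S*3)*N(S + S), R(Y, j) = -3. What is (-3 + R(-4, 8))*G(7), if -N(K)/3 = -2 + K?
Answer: 4536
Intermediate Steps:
N(K) = 6 - 3*K (N(K) = -3*(-2 + K) = 6 - 3*K)
G(S) = 3*S*(6 - 6*S) (G(S) = (S*3)*(6 - 3*(S + S)) = (3*S)*(6 - 6*S) = 3*S*(6 - 6*S))
(-3 + R(-4, 8))*G(7) = (-3 - 3)*(18*7*(1 - 1*7)) = -108*7*(1 - 7) = -108*7*(-6) = -6*(-756) = 4536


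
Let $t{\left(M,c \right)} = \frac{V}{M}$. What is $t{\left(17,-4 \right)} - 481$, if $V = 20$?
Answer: $- \frac{8157}{17} \approx -479.82$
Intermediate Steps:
$t{\left(M,c \right)} = \frac{20}{M}$
$t{\left(17,-4 \right)} - 481 = \frac{20}{17} - 481 = - \frac{8157}{17}$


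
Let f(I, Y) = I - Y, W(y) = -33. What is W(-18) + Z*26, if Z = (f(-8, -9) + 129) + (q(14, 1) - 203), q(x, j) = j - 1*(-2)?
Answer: -1853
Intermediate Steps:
q(x, j) = 2 + j (q(x, j) = j + 2 = 2 + j)
Z = -70 (Z = ((-8 - 1*(-9)) + 129) + ((2 + 1) - 203) = ((-8 + 9) + 129) + (3 - 203) = (1 + 129) - 200 = 130 - 200 = -70)
W(-18) + Z*26 = -33 - 70*26 = -33 - 1820 = -1853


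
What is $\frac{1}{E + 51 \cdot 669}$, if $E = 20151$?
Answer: $\frac{1}{54270} \approx 1.8426 \cdot 10^{-5}$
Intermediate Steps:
$\frac{1}{E + 51 \cdot 669} = \frac{1}{20151 + 51 \cdot 669} = \frac{1}{20151 + 34119} = \frac{1}{54270}$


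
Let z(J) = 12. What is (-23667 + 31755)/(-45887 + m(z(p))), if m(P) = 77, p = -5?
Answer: -1348/7635 ≈ -0.17656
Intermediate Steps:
(-23667 + 31755)/(-45887 + m(z(p))) = (-23667 + 31755)/(-45887 + 77) = 8088/(-45810) = 8088*(-1/45810) = -1348/7635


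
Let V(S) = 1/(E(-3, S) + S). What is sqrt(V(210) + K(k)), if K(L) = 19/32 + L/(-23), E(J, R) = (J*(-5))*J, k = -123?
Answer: sqrt(5482112790)/30360 ≈ 2.4388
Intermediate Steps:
E(J, R) = -5*J**2 (E(J, R) = (-5*J)*J = -5*J**2)
K(L) = 19/32 - L/23 (K(L) = 19*(1/32) + L*(-1/23) = 19/32 - L/23)
V(S) = 1/(-45 + S) (V(S) = 1/(-5*(-3)**2 + S) = 1/(-5*9 + S) = 1/(-45 + S))
sqrt(V(210) + K(k)) = sqrt(1/(-45 + 210) + (19/32 - 1/23*(-123))) = sqrt(1/165 + (19/32 + 123/23)) = sqrt(1/165 + 4373/736) = sqrt(722281/121440) = sqrt(5482112790)/30360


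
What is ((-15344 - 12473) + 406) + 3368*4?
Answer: -13939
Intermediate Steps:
((-15344 - 12473) + 406) + 3368*4 = (-27817 + 406) + 13472 = -27411 + 13472 = -13939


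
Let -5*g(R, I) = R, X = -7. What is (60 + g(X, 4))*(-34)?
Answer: -10438/5 ≈ -2087.6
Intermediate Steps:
g(R, I) = -R/5
(60 + g(X, 4))*(-34) = (60 - ⅕*(-7))*(-34) = (60 + 7/5)*(-34) = (307/5)*(-34) = -10438/5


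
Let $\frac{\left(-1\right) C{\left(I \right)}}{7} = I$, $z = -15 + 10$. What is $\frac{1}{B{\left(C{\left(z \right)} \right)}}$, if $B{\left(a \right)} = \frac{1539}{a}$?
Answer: $\frac{35}{1539} \approx 0.022742$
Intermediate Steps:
$z = -5$
$C{\left(I \right)} = - 7 I$
$\frac{1}{B{\left(C{\left(z \right)} \right)}} = \frac{1}{1539 \frac{1}{\left(-7\right) \left(-5\right)}} = \frac{1}{1539 \cdot \frac{1}{35}} = \frac{1}{\frac{1539}{35}} = \frac{35}{1539}$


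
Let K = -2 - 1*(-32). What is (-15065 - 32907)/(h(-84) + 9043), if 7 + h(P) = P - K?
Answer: -23986/4461 ≈ -5.3768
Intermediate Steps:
K = 30 (K = -2 + 32 = 30)
h(P) = -37 + P (h(P) = -7 + (P - 1*30) = -7 + (P - 30) = -7 + (-30 + P) = -37 + P)
(-15065 - 32907)/(h(-84) + 9043) = (-15065 - 32907)/((-37 - 84) + 9043) = -47972/(-121 + 9043) = -47972/8922 = -47972*1/8922 = -23986/4461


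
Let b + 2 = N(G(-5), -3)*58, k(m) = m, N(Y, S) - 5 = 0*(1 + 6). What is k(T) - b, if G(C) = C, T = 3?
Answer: -285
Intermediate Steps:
N(Y, S) = 5 (N(Y, S) = 5 + 0*(1 + 6) = 5 + 0*7 = 5 + 0 = 5)
b = 288 (b = -2 + 5*58 = -2 + 290 = 288)
k(T) - b = 3 - 1*288 = 3 - 288 = -285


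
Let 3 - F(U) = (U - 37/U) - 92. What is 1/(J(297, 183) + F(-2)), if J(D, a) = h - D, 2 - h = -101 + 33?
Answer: -2/297 ≈ -0.0067340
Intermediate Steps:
h = 70 (h = 2 - (-101 + 33) = 2 - 1*(-68) = 2 + 68 = 70)
J(D, a) = 70 - D
F(U) = 95 - U + 37/U (F(U) = 3 - ((U - 37/U) - 92) = 3 - (-92 + U - 37/U) = 3 + (92 - U + 37/U) = 95 - U + 37/U)
1/(J(297, 183) + F(-2)) = 1/((70 - 1*297) + (95 - 1*(-2) + 37/(-2))) = 1/((70 - 297) + (95 + 2 + 37*(-½))) = 1/(-227 + (95 + 2 - 37/2)) = 1/(-227 + 157/2) = 1/(-297/2) = -2/297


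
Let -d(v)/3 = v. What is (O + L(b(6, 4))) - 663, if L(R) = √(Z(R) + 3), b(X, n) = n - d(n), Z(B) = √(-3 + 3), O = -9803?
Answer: -10466 + √3 ≈ -10464.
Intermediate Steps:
d(v) = -3*v
Z(B) = 0 (Z(B) = √0 = 0)
b(X, n) = 4*n (b(X, n) = n - (-3)*n = n + 3*n = 4*n)
L(R) = √3 (L(R) = √(0 + 3) = √3)
(O + L(b(6, 4))) - 663 = (-9803 + √3) - 663 = -10466 + √3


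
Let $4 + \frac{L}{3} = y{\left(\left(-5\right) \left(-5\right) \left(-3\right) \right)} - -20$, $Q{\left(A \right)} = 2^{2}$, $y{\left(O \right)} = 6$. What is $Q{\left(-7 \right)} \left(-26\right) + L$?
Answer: $-38$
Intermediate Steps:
$Q{\left(A \right)} = 4$
$L = 66$ ($L = -12 + 3 \left(6 - -20\right) = -12 + 3 \left(6 + 20\right) = -12 + 3 \cdot 26 = -12 + 78 = 66$)
$Q{\left(-7 \right)} \left(-26\right) + L = 4 \left(-26\right) + 66 = -104 + 66 = -38$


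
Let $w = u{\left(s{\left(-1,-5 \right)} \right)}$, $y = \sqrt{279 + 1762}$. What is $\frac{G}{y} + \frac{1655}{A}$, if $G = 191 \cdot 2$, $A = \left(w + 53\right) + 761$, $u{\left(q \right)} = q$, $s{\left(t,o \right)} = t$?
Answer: $\frac{1655}{813} + \frac{382 \sqrt{2041}}{2041} \approx 10.491$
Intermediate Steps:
$y = \sqrt{2041} \approx 45.177$
$w = -1$
$A = 813$ ($A = \left(-1 + 53\right) + 761 = 52 + 761 = 813$)
$G = 382$
$\frac{G}{y} + \frac{1655}{A} = \frac{382}{\sqrt{2041}} + \frac{1655}{813} = 382 \frac{\sqrt{2041}}{2041} + 1655 \cdot \frac{1}{813} = \frac{382 \sqrt{2041}}{2041} + \frac{1655}{813} = \frac{1655}{813} + \frac{382 \sqrt{2041}}{2041}$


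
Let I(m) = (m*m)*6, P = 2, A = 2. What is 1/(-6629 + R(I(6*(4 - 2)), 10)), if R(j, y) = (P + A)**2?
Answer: -1/6613 ≈ -0.00015122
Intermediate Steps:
I(m) = 6*m**2 (I(m) = m**2*6 = 6*m**2)
R(j, y) = 16 (R(j, y) = (2 + 2)**2 = 4**2 = 16)
1/(-6629 + R(I(6*(4 - 2)), 10)) = 1/(-6629 + 16) = 1/(-6613) = -1/6613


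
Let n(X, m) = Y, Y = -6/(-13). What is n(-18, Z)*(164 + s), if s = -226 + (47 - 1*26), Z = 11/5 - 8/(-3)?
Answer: -246/13 ≈ -18.923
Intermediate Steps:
Z = 73/15 (Z = 11*(⅕) - 8*(-⅓) = 11/5 + 8/3 = 73/15 ≈ 4.8667)
Y = 6/13 (Y = -6*(-1/13) = 6/13 ≈ 0.46154)
s = -205 (s = -226 + (47 - 26) = -226 + 21 = -205)
n(X, m) = 6/13
n(-18, Z)*(164 + s) = 6*(164 - 205)/13 = (6/13)*(-41) = -246/13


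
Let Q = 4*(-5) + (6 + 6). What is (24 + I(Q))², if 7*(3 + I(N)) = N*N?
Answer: 44521/49 ≈ 908.59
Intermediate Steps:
Q = -8 (Q = -20 + 12 = -8)
I(N) = -3 + N²/7 (I(N) = -3 + (N*N)/7 = -3 + N²/7)
(24 + I(Q))² = (24 + (-3 + (⅐)*(-8)²))² = (24 + (-3 + (⅐)*64))² = (24 + (-3 + 64/7))² = (24 + 43/7)² = (211/7)² = 44521/49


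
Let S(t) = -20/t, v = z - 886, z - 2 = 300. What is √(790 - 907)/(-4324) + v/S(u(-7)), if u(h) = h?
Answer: -1022/5 - 3*I*√13/4324 ≈ -204.4 - 0.0025015*I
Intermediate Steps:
z = 302 (z = 2 + 300 = 302)
v = -584 (v = 302 - 886 = -584)
√(790 - 907)/(-4324) + v/S(u(-7)) = √(790 - 907)/(-4324) - 584/((-20/(-7))) = √(-117)*(-1/4324) - 584/((-20*(-⅐))) = (3*I*√13)*(-1/4324) - 584/20/7 = -3*I*√13/4324 - 584*7/20 = -3*I*√13/4324 - 1022/5 = -1022/5 - 3*I*√13/4324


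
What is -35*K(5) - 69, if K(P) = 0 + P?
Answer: -244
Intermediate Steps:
K(P) = P
-35*K(5) - 69 = -35*5 - 69 = -175 - 69 = -244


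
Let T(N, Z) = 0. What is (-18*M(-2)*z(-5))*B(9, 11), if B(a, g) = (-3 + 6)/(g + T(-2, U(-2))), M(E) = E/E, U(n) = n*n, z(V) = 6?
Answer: -324/11 ≈ -29.455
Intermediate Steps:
U(n) = n²
M(E) = 1
B(a, g) = 3/g (B(a, g) = (-3 + 6)/(g + 0) = 3/g)
(-18*M(-2)*z(-5))*B(9, 11) = (-18*6)*(3/11) = (-18*6)*(3*(1/11)) = -108*3/11 = -324/11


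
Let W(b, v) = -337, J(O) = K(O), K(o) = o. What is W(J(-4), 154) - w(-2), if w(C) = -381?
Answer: 44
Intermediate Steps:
J(O) = O
W(J(-4), 154) - w(-2) = -337 - 1*(-381) = -337 + 381 = 44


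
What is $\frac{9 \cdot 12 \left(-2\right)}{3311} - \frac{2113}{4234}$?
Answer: $- \frac{7910687}{14018774} \approx -0.56429$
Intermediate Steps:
$\frac{9 \cdot 12 \left(-2\right)}{3311} - \frac{2113}{4234} = 108 \left(-2\right) \frac{1}{3311} - \frac{2113}{4234} = \left(-216\right) \frac{1}{3311} - \frac{2113}{4234} = - \frac{216}{3311} - \frac{2113}{4234} = - \frac{7910687}{14018774}$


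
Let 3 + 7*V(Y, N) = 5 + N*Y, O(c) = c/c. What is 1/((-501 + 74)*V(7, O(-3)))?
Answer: -1/549 ≈ -0.0018215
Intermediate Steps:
O(c) = 1
V(Y, N) = 2/7 + N*Y/7 (V(Y, N) = -3/7 + (5 + N*Y)/7 = -3/7 + (5/7 + N*Y/7) = 2/7 + N*Y/7)
1/((-501 + 74)*V(7, O(-3))) = 1/((-501 + 74)*(2/7 + (1/7)*1*7)) = 1/(-427*(2/7 + 1)) = 1/(-427*9/7) = 1/(-549) = -1/549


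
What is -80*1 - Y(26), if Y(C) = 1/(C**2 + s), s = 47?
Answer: -57841/723 ≈ -80.001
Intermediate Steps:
Y(C) = 1/(47 + C**2) (Y(C) = 1/(C**2 + 47) = 1/(47 + C**2))
-80*1 - Y(26) = -80*1 - 1/(47 + 26**2) = -80 - 1/(47 + 676) = -80 - 1/723 = -57841/723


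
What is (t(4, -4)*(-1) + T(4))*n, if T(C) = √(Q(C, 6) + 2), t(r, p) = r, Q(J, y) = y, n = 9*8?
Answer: -288 + 144*√2 ≈ -84.353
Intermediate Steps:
n = 72
T(C) = 2*√2 (T(C) = √(6 + 2) = √8 = 2*√2)
(t(4, -4)*(-1) + T(4))*n = (4*(-1) + 2*√2)*72 = (-4 + 2*√2)*72 = -288 + 144*√2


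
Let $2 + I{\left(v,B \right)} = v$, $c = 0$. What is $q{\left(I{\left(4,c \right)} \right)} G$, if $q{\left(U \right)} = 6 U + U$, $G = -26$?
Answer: $-364$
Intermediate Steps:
$I{\left(v,B \right)} = -2 + v$
$q{\left(U \right)} = 7 U$
$q{\left(I{\left(4,c \right)} \right)} G = 7 \left(-2 + 4\right) \left(-26\right) = 7 \cdot 2 \left(-26\right) = 14 \left(-26\right) = -364$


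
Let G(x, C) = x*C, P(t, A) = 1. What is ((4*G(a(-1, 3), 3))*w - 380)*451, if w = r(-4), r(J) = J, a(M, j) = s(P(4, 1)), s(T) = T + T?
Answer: -214676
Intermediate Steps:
s(T) = 2*T
a(M, j) = 2 (a(M, j) = 2*1 = 2)
w = -4
G(x, C) = C*x
((4*G(a(-1, 3), 3))*w - 380)*451 = ((4*(3*2))*(-4) - 380)*451 = ((4*6)*(-4) - 380)*451 = (24*(-4) - 380)*451 = (-96 - 380)*451 = -476*451 = -214676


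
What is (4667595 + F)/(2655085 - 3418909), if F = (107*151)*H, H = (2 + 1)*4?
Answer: -1620493/254608 ≈ -6.3647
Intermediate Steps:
H = 12 (H = 3*4 = 12)
F = 193884 (F = (107*151)*12 = 16157*12 = 193884)
(4667595 + F)/(2655085 - 3418909) = (4667595 + 193884)/(2655085 - 3418909) = 4861479/(-763824) = 4861479*(-1/763824) = -1620493/254608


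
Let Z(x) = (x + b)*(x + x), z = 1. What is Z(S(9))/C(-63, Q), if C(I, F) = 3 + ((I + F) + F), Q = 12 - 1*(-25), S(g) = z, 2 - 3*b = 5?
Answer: 0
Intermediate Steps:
b = -1 (b = ⅔ - ⅓*5 = ⅔ - 5/3 = -1)
S(g) = 1
Z(x) = 2*x*(-1 + x) (Z(x) = (x - 1)*(x + x) = (-1 + x)*(2*x) = 2*x*(-1 + x))
Q = 37 (Q = 12 + 25 = 37)
C(I, F) = 3 + I + 2*F (C(I, F) = 3 + ((F + I) + F) = 3 + (I + 2*F) = 3 + I + 2*F)
Z(S(9))/C(-63, Q) = (2*1*(-1 + 1))/(3 - 63 + 2*37) = (2*1*0)/(3 - 63 + 74) = 0/14 = 0*(1/14) = 0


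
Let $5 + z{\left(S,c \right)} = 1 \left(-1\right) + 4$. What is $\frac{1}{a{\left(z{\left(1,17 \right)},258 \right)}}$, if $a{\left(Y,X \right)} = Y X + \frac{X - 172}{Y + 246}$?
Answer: $- \frac{122}{62909} \approx -0.0019393$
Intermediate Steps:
$z{\left(S,c \right)} = -2$ ($z{\left(S,c \right)} = -5 + \left(1 \left(-1\right) + 4\right) = -5 + \left(-1 + 4\right) = -5 + 3 = -2$)
$a{\left(Y,X \right)} = X Y + \frac{-172 + X}{246 + Y}$
$\frac{1}{a{\left(z{\left(1,17 \right)},258 \right)}} = \frac{1}{\frac{1}{246 - 2} \left(-172 + 258 + 258 \left(-2\right)^{2} + 246 \cdot 258 \left(-2\right)\right)} = \frac{1}{\frac{1}{244} \left(-172 + 258 + 258 \cdot 4 - 126936\right)} = \frac{1}{\frac{1}{244} \left(-172 + 258 + 1032 - 126936\right)} = \frac{1}{\frac{1}{244} \left(-125818\right)} = \frac{1}{- \frac{62909}{122}} = - \frac{122}{62909}$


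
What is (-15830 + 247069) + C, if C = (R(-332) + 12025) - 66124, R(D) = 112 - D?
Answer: 177584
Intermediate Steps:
C = -53655 (C = ((112 - 1*(-332)) + 12025) - 66124 = ((112 + 332) + 12025) - 66124 = (444 + 12025) - 66124 = 12469 - 66124 = -53655)
(-15830 + 247069) + C = (-15830 + 247069) - 53655 = 231239 - 53655 = 177584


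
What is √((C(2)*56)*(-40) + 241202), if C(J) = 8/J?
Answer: √232242 ≈ 481.92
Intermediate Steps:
√((C(2)*56)*(-40) + 241202) = √(((8/2)*56)*(-40) + 241202) = √(((8*(½))*56)*(-40) + 241202) = √((4*56)*(-40) + 241202) = √(224*(-40) + 241202) = √(-8960 + 241202) = √232242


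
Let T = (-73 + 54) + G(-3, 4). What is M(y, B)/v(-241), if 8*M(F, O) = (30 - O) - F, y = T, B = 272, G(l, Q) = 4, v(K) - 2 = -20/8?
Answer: 227/4 ≈ 56.750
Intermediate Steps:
v(K) = -½ (v(K) = 2 - 20/8 = 2 - 20*⅛ = 2 - 5/2 = -½)
T = -15 (T = (-73 + 54) + 4 = -19 + 4 = -15)
y = -15
M(F, O) = 15/4 - F/8 - O/8 (M(F, O) = ((30 - O) - F)/8 = (30 - F - O)/8 = 15/4 - F/8 - O/8)
M(y, B)/v(-241) = (15/4 - ⅛*(-15) - ⅛*272)/(-½) = (15/4 + 15/8 - 34)*(-2) = -227/8*(-2) = 227/4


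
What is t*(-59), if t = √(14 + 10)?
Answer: -118*√6 ≈ -289.04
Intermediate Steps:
t = 2*√6 (t = √24 = 2*√6 ≈ 4.8990)
t*(-59) = (2*√6)*(-59) = -118*√6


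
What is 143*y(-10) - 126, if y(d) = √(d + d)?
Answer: -126 + 286*I*√5 ≈ -126.0 + 639.52*I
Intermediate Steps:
y(d) = √2*√d (y(d) = √(2*d) = √2*√d)
143*y(-10) - 126 = 143*(√2*√(-10)) - 126 = 143*(√2*(I*√10)) - 126 = 143*(2*I*√5) - 126 = 286*I*√5 - 126 = -126 + 286*I*√5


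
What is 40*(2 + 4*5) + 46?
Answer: 926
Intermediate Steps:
40*(2 + 4*5) + 46 = 40*(2 + 20) + 46 = 40*22 + 46 = 880 + 46 = 926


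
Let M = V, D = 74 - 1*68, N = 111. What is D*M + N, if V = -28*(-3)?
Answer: 615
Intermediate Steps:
D = 6 (D = 74 - 68 = 6)
V = 84
M = 84
D*M + N = 6*84 + 111 = 504 + 111 = 615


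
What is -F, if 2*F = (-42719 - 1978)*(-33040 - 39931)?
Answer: -3261584787/2 ≈ -1.6308e+9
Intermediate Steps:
F = 3261584787/2 (F = ((-42719 - 1978)*(-33040 - 39931))/2 = (-44697*(-72971))/2 = (½)*3261584787 = 3261584787/2 ≈ 1.6308e+9)
-F = -1*3261584787/2 = -3261584787/2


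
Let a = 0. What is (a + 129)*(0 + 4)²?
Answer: 2064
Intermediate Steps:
(a + 129)*(0 + 4)² = (0 + 129)*(0 + 4)² = 129*4² = 129*16 = 2064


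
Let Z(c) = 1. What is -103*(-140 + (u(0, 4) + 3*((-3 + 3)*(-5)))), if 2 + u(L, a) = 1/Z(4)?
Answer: 14523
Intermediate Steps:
u(L, a) = -1 (u(L, a) = -2 + 1/1 = -2 + 1 = -1)
-103*(-140 + (u(0, 4) + 3*((-3 + 3)*(-5)))) = -103*(-140 + (-1 + 3*((-3 + 3)*(-5)))) = -103*(-140 + (-1 + 3*(0*(-5)))) = -103*(-140 + (-1 + 3*0)) = -103*(-140 + (-1 + 0)) = -103*(-140 - 1) = -103*(-141) = 14523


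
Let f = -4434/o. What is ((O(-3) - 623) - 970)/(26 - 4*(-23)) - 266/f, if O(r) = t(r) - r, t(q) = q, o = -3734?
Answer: -1053103/4434 ≈ -237.51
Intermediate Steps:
f = 2217/1867 (f = -4434/(-3734) = -4434*(-1/3734) = 2217/1867 ≈ 1.1875)
O(r) = 0 (O(r) = r - r = 0)
((O(-3) - 623) - 970)/(26 - 4*(-23)) - 266/f = ((0 - 623) - 970)/(26 - 4*(-23)) - 266/2217/1867 = (-623 - 970)/(26 - 2*(-46)) - 266*1867/2217 = -1593/(26 + 92) - 496622/2217 = -1593/118 - 496622/2217 = -1593*1/118 - 496622/2217 = -27/2 - 496622/2217 = -1053103/4434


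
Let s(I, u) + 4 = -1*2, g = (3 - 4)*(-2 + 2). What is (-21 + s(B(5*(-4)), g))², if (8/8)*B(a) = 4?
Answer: 729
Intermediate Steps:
B(a) = 4
g = 0 (g = -1*0 = 0)
s(I, u) = -6 (s(I, u) = -4 - 1*2 = -4 - 2 = -6)
(-21 + s(B(5*(-4)), g))² = (-21 - 6)² = (-27)² = 729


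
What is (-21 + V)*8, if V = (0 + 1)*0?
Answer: -168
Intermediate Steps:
V = 0 (V = 1*0 = 0)
(-21 + V)*8 = (-21 + 0)*8 = -21*8 = -168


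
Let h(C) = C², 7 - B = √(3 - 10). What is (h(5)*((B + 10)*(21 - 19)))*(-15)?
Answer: -12750 + 750*I*√7 ≈ -12750.0 + 1984.3*I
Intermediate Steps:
B = 7 - I*√7 (B = 7 - √(3 - 10) = 7 - √(-7) = 7 - I*√7 ≈ 7.0 - 2.6458*I)
(h(5)*((B + 10)*(21 - 19)))*(-15) = (5²*(((7 - I*√7) + 10)*(21 - 19)))*(-15) = (25*((17 - I*√7)*2))*(-15) = (25*(34 - 2*I*√7))*(-15) = (850 - 50*I*√7)*(-15) = -12750 + 750*I*√7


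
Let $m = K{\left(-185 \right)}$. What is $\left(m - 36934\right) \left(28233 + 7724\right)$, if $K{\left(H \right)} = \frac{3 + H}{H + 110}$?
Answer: $- \frac{99596143676}{75} \approx -1.3279 \cdot 10^{9}$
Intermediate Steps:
$K{\left(H \right)} = \frac{3 + H}{110 + H}$
$m = \frac{182}{75}$ ($m = \frac{3 - 185}{110 - 185} = \frac{1}{-75} \left(-182\right) = \left(- \frac{1}{75}\right) \left(-182\right) = \frac{182}{75} \approx 2.4267$)
$\left(m - 36934\right) \left(28233 + 7724\right) = \left(\frac{182}{75} - 36934\right) \left(28233 + 7724\right) = \left(- \frac{2769868}{75}\right) 35957 = - \frac{99596143676}{75}$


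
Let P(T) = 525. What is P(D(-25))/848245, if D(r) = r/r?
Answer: 105/169649 ≈ 0.00061893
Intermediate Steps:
D(r) = 1
P(D(-25))/848245 = 525/848245 = 525*(1/848245) = 105/169649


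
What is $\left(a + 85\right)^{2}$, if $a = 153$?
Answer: $56644$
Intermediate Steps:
$\left(a + 85\right)^{2} = \left(153 + 85\right)^{2} = 238^{2} = 56644$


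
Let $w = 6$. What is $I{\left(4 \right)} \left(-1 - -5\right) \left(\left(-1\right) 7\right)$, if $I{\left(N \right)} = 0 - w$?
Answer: $168$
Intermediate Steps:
$I{\left(N \right)} = -6$ ($I{\left(N \right)} = 0 - 6 = -6$)
$I{\left(4 \right)} \left(-1 - -5\right) \left(\left(-1\right) 7\right) = - 6 \left(-1 - -5\right) \left(\left(-1\right) 7\right) = - 6 \left(-1 + 5\right) \left(-7\right) = \left(-6\right) 4 \left(-7\right) = \left(-24\right) \left(-7\right) = 168$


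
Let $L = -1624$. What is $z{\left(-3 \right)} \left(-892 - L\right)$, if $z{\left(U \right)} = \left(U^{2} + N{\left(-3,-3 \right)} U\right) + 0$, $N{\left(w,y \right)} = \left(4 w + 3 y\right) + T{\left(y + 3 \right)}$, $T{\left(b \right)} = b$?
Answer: $52704$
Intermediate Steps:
$N{\left(w,y \right)} = 3 + 4 w + 4 y$ ($N{\left(w,y \right)} = \left(4 w + 3 y\right) + \left(y + 3\right) = \left(3 y + 4 w\right) + \left(3 + y\right) = 3 + 4 w + 4 y$)
$z{\left(U \right)} = U^{2} - 21 U$ ($z{\left(U \right)} = \left(U^{2} + \left(3 + 4 \left(-3\right) + 4 \left(-3\right)\right) U\right) + 0 = \left(U^{2} + \left(3 - 12 - 12\right) U\right) + 0 = \left(U^{2} - 21 U\right) + 0 = U^{2} - 21 U$)
$z{\left(-3 \right)} \left(-892 - L\right) = - 3 \left(-21 - 3\right) \left(-892 - -1624\right) = \left(-3\right) \left(-24\right) \left(-892 + 1624\right) = 72 \cdot 732 = 52704$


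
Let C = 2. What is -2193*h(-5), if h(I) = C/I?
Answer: 4386/5 ≈ 877.20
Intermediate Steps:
h(I) = 2/I
-2193*h(-5) = -4386/(-5) = -4386*(-1)/5 = -2193*(-⅖) = 4386/5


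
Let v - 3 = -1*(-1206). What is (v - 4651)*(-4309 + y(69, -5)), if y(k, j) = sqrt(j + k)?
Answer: 14804042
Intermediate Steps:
v = 1209 (v = 3 - 1*(-1206) = 3 + 1206 = 1209)
(v - 4651)*(-4309 + y(69, -5)) = (1209 - 4651)*(-4309 + sqrt(-5 + 69)) = -3442*(-4309 + sqrt(64)) = -3442*(-4309 + 8) = -3442*(-4301) = 14804042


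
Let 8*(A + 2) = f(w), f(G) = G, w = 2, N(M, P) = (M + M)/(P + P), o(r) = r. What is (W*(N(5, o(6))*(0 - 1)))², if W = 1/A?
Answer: 100/441 ≈ 0.22676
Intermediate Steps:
N(M, P) = M/P (N(M, P) = (2*M)/((2*P)) = (2*M)*(1/(2*P)) = M/P)
A = -7/4 (A = -2 + (⅛)*2 = -2 + ¼ = -7/4 ≈ -1.7500)
W = -4/7 (W = 1/(-7/4) = -4/7 ≈ -0.57143)
(W*(N(5, o(6))*(0 - 1)))² = (-4*5/6*(0 - 1)/7)² = (-4*5*(⅙)*(-1)/7)² = (-10*(-1)/21)² = (-4/7*(-⅚))² = (10/21)² = 100/441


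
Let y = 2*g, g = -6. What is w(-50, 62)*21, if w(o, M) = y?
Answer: -252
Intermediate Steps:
y = -12 (y = 2*(-6) = -12)
w(o, M) = -12
w(-50, 62)*21 = -12*21 = -252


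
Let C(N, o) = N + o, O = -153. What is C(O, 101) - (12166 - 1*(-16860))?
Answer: -29078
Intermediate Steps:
C(O, 101) - (12166 - 1*(-16860)) = (-153 + 101) - (12166 - 1*(-16860)) = -52 - (12166 + 16860) = -52 - 1*29026 = -52 - 29026 = -29078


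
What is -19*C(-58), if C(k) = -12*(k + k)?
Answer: -26448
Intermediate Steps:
C(k) = -24*k
-19*C(-58) = -(-456)*(-58) = -19*1392 = -26448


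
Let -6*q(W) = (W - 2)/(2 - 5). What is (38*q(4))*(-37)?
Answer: -1406/9 ≈ -156.22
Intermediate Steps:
q(W) = -⅑ + W/18 (q(W) = -(W - 2)/(6*(2 - 5)) = -(-2 + W)/(6*(-3)) = -(-2 + W)*(-1)/(6*3) = -(⅔ - W/3)/6 = -⅑ + W/18)
(38*q(4))*(-37) = (38*(-⅑ + (1/18)*4))*(-37) = (38*(-⅑ + 2/9))*(-37) = (38*(⅑))*(-37) = (38/9)*(-37) = -1406/9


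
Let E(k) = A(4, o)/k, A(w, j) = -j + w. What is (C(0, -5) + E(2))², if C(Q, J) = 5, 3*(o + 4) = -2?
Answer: 784/9 ≈ 87.111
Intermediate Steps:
o = -14/3 (o = -4 + (⅓)*(-2) = -4 - ⅔ = -14/3 ≈ -4.6667)
A(w, j) = w - j
E(k) = 26/(3*k) (E(k) = (4 - 1*(-14/3))/k = (4 + 14/3)/k = 26/(3*k))
(C(0, -5) + E(2))² = (5 + (26/3)/2)² = (5 + (26/3)*(½))² = (5 + 13/3)² = (28/3)² = 784/9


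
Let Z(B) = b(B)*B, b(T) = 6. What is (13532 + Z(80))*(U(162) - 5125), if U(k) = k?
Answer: -69541556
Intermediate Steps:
Z(B) = 6*B
(13532 + Z(80))*(U(162) - 5125) = (13532 + 6*80)*(162 - 5125) = (13532 + 480)*(-4963) = 14012*(-4963) = -69541556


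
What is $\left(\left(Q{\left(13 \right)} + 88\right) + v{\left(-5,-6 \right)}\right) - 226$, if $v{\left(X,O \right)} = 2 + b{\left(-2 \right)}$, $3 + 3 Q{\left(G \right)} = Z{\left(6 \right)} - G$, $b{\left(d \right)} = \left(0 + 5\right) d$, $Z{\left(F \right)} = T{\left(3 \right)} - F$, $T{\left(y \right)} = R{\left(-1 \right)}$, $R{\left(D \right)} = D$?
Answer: $- \frac{461}{3} \approx -153.67$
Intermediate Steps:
$T{\left(y \right)} = -1$
$Z{\left(F \right)} = -1 - F$
$b{\left(d \right)} = 5 d$
$Q{\left(G \right)} = - \frac{10}{3} - \frac{G}{3}$ ($Q{\left(G \right)} = -1 + \frac{\left(-1 - 6\right) - G}{3} = -1 + \frac{-7 - G}{3} = -1 - \left(\frac{7}{3} + \frac{G}{3}\right) = - \frac{10}{3} - \frac{G}{3}$)
$v{\left(X,O \right)} = -8$ ($v{\left(X,O \right)} = 2 + 5 \left(-2\right) = 2 - 10 = -8$)
$\left(\left(Q{\left(13 \right)} + 88\right) + v{\left(-5,-6 \right)}\right) - 226 = \left(\left(\left(- \frac{10}{3} - \frac{13}{3}\right) + 88\right) - 8\right) - 226 = \left(\left(- \frac{23}{3} + 88\right) - 8\right) - 226 = \left(\frac{241}{3} - 8\right) - 226 = \frac{217}{3} - 226 = - \frac{461}{3}$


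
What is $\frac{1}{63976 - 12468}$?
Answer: $\frac{1}{51508} \approx 1.9414 \cdot 10^{-5}$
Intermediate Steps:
$\frac{1}{63976 - 12468} = \frac{1}{51508}$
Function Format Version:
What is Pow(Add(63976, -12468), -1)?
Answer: Rational(1, 51508) ≈ 1.9414e-5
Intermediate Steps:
Pow(Add(63976, -12468), -1) = Pow(51508, -1) = Rational(1, 51508)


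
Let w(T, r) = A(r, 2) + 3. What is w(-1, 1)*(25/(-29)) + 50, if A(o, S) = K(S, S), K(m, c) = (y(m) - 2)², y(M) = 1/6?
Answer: 46475/1044 ≈ 44.516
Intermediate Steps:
y(M) = ⅙
K(m, c) = 121/36 (K(m, c) = (⅙ - 2)² = (-11/6)² = 121/36)
A(o, S) = 121/36
w(T, r) = 229/36 (w(T, r) = 121/36 + 3 = 229/36)
w(-1, 1)*(25/(-29)) + 50 = 229*(25/(-29))/36 + 50 = 229*(25*(-1/29))/36 + 50 = (229/36)*(-25/29) + 50 = -5725/1044 + 50 = 46475/1044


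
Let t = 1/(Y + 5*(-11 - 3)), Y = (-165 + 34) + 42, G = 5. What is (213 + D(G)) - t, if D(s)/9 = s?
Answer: 41023/159 ≈ 258.01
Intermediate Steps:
D(s) = 9*s
Y = -89 (Y = -131 + 42 = -89)
t = -1/159 (t = 1/(-89 + 5*(-11 - 3)) = 1/(-89 + 5*(-14)) = 1/(-89 - 70) = 1/(-159) = -1/159 ≈ -0.0062893)
(213 + D(G)) - t = (213 + 9*5) - 1*(-1/159) = (213 + 45) + 1/159 = 258 + 1/159 = 41023/159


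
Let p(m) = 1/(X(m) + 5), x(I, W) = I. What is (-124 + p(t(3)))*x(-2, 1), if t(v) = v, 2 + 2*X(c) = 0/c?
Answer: 495/2 ≈ 247.50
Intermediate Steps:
X(c) = -1 (X(c) = -1 + (0/c)/2 = -1 + (½)*0 = -1 + 0 = -1)
p(m) = ¼ (p(m) = 1/(-1 + 5) = 1/4 = ¼)
(-124 + p(t(3)))*x(-2, 1) = (-124 + ¼)*(-2) = -495/4*(-2) = 495/2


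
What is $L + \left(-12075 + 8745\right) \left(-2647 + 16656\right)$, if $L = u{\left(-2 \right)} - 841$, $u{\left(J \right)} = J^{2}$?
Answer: $-46650807$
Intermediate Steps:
$L = -837$ ($L = \left(-2\right)^{2} - 841 = 4 - 841 = -837$)
$L + \left(-12075 + 8745\right) \left(-2647 + 16656\right) = -837 + \left(-12075 + 8745\right) \left(-2647 + 16656\right) = -837 - 46649970 = -46650807$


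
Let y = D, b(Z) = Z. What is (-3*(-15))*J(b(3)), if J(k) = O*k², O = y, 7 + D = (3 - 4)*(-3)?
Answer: -1620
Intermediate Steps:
D = -4 (D = -7 + (3 - 4)*(-3) = -7 - 1*(-3) = -7 + 3 = -4)
y = -4
O = -4
J(k) = -4*k²
(-3*(-15))*J(b(3)) = (-3*(-15))*(-4*3²) = 45*(-4*9) = 45*(-36) = -1620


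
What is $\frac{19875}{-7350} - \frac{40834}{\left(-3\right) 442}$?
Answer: $\frac{107363}{3822} \approx 28.091$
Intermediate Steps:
$\frac{19875}{-7350} - \frac{40834}{\left(-3\right) 442} = 19875 \left(- \frac{1}{7350}\right) - \frac{40834}{-1326} = - \frac{265}{98} - - \frac{1201}{39} = - \frac{265}{98} + \frac{1201}{39} = \frac{107363}{3822}$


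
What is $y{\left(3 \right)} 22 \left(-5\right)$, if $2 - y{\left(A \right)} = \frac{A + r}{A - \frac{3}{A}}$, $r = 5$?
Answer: $220$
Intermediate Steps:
$y{\left(A \right)} = 2 - \frac{5 + A}{A - \frac{3}{A}}$ ($y{\left(A \right)} = 2 - \frac{A + 5}{A - \frac{3}{A}} = 2 - \frac{5 + A}{A - \frac{3}{A}}$)
$y{\left(3 \right)} 22 \left(-5\right) = \frac{-6 + 3^{2} - 15}{-3 + 3^{2}} \cdot 22 \left(-5\right) = \frac{-6 + 9 - 15}{-3 + 9} \cdot 22 \left(-5\right) = \frac{1}{6} \left(-12\right) 22 \left(-5\right) = \left(-2\right) 22 \left(-5\right) = \left(-44\right) \left(-5\right) = 220$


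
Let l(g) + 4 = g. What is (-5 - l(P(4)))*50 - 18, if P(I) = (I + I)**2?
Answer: -3268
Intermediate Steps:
P(I) = 4*I**2 (P(I) = (2*I)**2 = 4*I**2)
l(g) = -4 + g
(-5 - l(P(4)))*50 - 18 = (-5 - (-4 + 4*4**2))*50 - 18 = (-5 - (-4 + 4*16))*50 - 18 = (-5 - (-4 + 64))*50 - 18 = (-5 - 1*60)*50 - 18 = (-5 - 60)*50 - 18 = -65*50 - 18 = -3250 - 18 = -3268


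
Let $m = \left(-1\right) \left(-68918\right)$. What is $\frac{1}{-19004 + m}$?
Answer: $\frac{1}{49914} \approx 2.0034 \cdot 10^{-5}$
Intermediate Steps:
$m = 68918$
$\frac{1}{-19004 + m} = \frac{1}{-19004 + 68918} = \frac{1}{49914}$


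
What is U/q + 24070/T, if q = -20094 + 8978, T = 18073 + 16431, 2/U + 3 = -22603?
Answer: 94507958652/135475802581 ≈ 0.69760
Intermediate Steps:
U = -1/11303 (U = 2/(-3 - 22603) = 2/(-22606) = 2*(-1/22606) = -1/11303 ≈ -8.8472e-5)
T = 34504
q = -11116
U/q + 24070/T = -1/11303/(-11116) + 24070/34504 = -1/11303*(-1/11116) + 24070*(1/34504) = 1/125644148 + 12035/17252 = 94507958652/135475802581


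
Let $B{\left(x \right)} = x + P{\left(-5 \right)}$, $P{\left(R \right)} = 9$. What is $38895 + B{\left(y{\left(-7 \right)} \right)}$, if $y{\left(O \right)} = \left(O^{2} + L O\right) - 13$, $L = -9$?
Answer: $39003$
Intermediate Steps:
$y{\left(O \right)} = -13 + O^{2} - 9 O$ ($y{\left(O \right)} = \left(O^{2} - 9 O\right) - 13 = -13 + O^{2} - 9 O$)
$B{\left(x \right)} = 9 + x$ ($B{\left(x \right)} = x + 9 = 9 + x$)
$38895 + B{\left(y{\left(-7 \right)} \right)} = 38895 + \left(9 - \left(-50 - 49\right)\right) = 38895 + \left(9 + \left(-13 + 49 + 63\right)\right) = 38895 + \left(9 + 99\right) = 38895 + 108 = 39003$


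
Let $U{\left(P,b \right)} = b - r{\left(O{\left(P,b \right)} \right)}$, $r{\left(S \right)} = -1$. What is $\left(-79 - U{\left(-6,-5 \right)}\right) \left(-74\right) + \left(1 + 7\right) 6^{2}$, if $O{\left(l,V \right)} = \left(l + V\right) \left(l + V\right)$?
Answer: $5838$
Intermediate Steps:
$O{\left(l,V \right)} = \left(V + l\right)^{2}$ ($O{\left(l,V \right)} = \left(V + l\right) \left(V + l\right) = \left(V + l\right)^{2}$)
$U{\left(P,b \right)} = 1 + b$ ($U{\left(P,b \right)} = b - -1 = b + 1 = 1 + b$)
$\left(-79 - U{\left(-6,-5 \right)}\right) \left(-74\right) + \left(1 + 7\right) 6^{2} = \left(-79 - \left(1 - 5\right)\right) \left(-74\right) + \left(1 + 7\right) 6^{2} = \left(-79 - -4\right) \left(-74\right) + 8 \cdot 36 = \left(-79 + 4\right) \left(-74\right) + 288 = \left(-75\right) \left(-74\right) + 288 = 5550 + 288 = 5838$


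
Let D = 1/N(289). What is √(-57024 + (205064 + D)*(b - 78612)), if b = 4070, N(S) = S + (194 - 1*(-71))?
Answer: I*√1172874725028115/277 ≈ 1.2364e+5*I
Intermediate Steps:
N(S) = 265 + S (N(S) = S + (194 + 71) = S + 265 = 265 + S)
D = 1/554 (D = 1/(265 + 289) = 1/554 ≈ 0.0018051)
√(-57024 + (205064 + D)*(b - 78612)) = √(-57024 + (205064 + 1/554)*(4070 - 78612)) = √(-57024 + (113605457/554)*(-74542)) = √(-57024 - 4234188987847/277) = √(-4234204783495/277) = I*√1172874725028115/277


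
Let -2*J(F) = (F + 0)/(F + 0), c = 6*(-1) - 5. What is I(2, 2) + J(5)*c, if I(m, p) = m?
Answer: 15/2 ≈ 7.5000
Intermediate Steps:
c = -11 (c = -6 - 5 = -11)
J(F) = -½ (J(F) = -(F + 0)/(2*(F + 0)) = -F/(2*F) = -½*1 = -½)
I(2, 2) + J(5)*c = 2 - ½*(-11) = 2 + 11/2 = 15/2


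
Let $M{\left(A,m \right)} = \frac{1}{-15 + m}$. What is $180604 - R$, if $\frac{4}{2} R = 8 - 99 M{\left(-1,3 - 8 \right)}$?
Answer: $\frac{7223901}{40} \approx 1.806 \cdot 10^{5}$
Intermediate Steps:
$R = \frac{259}{40}$ ($R = \frac{8 - \frac{99}{-15 + \left(3 - 8\right)}}{2} = \frac{8 - \frac{99}{-15 - 5}}{2} = \frac{8 - \frac{99}{-20}}{2} = \frac{8 - - \frac{99}{20}}{2} = \frac{8 + \frac{99}{20}}{2} = \frac{1}{2} \cdot \frac{259}{20} = \frac{259}{40} \approx 6.475$)
$180604 - R = 180604 - \frac{259}{40} = \frac{7223901}{40}$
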